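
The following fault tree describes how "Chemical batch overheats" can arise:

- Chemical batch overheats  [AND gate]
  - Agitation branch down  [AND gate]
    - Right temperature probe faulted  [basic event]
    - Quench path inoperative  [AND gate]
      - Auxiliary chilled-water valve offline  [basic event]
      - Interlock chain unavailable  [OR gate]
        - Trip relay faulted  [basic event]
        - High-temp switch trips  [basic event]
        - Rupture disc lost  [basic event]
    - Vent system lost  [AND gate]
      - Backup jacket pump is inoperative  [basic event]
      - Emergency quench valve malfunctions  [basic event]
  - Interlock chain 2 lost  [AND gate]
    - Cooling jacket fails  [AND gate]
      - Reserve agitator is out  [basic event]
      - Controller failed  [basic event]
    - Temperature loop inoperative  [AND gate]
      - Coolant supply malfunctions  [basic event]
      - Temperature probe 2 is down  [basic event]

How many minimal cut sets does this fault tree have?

Interlock chain unavailable [OR]: union of children's cut sets → 3 cut set(s).
Quench path inoperative [AND]: one cut set from each child combined → 1 × 3 = 3 cut set(s).
Vent system lost [AND]: one cut set from each child combined → 1 × 1 = 1 cut set(s).
Agitation branch down [AND]: one cut set from each child combined → 1 × 3 × 1 = 3 cut set(s).
Cooling jacket fails [AND]: one cut set from each child combined → 1 × 1 = 1 cut set(s).
Temperature loop inoperative [AND]: one cut set from each child combined → 1 × 1 = 1 cut set(s).
Interlock chain 2 lost [AND]: one cut set from each child combined → 1 × 1 = 1 cut set(s).
Chemical batch overheats [AND]: one cut set from each child combined → 3 × 1 = 3 cut set(s).
Minimal cut sets: {Auxiliary chilled-water valve offline, Backup jacket pump is inoperative, Controller failed, Coolant supply malfunctions, Emergency quench valve malfunctions, Reserve agitator is out, Right temperature probe faulted, Temperature probe 2 is down, Trip relay faulted}; {Auxiliary chilled-water valve offline, Backup jacket pump is inoperative, Controller failed, Coolant supply malfunctions, Emergency quench valve malfunctions, High-temp switch trips, Reserve agitator is out, Right temperature probe faulted, Temperature probe 2 is down}; {Auxiliary chilled-water valve offline, Backup jacket pump is inoperative, Controller failed, Coolant supply malfunctions, Emergency quench valve malfunctions, Reserve agitator is out, Right temperature probe faulted, Rupture disc lost, Temperature probe 2 is down}.

3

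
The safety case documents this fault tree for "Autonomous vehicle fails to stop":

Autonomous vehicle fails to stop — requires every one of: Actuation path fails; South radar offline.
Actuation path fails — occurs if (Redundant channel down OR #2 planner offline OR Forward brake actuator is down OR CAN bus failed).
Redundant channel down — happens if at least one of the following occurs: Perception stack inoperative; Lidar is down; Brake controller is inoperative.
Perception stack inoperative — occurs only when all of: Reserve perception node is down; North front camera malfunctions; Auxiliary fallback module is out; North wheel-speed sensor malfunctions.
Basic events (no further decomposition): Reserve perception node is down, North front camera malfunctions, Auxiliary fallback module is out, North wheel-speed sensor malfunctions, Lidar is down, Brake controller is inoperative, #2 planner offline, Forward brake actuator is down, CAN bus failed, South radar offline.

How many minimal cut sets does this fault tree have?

Perception stack inoperative [AND]: one cut set from each child combined → 1 × 1 × 1 × 1 = 1 cut set(s).
Redundant channel down [OR]: union of children's cut sets → 3 cut set(s).
Actuation path fails [OR]: union of children's cut sets → 6 cut set(s).
Autonomous vehicle fails to stop [AND]: one cut set from each child combined → 6 × 1 = 6 cut set(s).
Minimal cut sets: {Auxiliary fallback module is out, North front camera malfunctions, North wheel-speed sensor malfunctions, Reserve perception node is down, South radar offline}; {Lidar is down, South radar offline}; {Brake controller is inoperative, South radar offline}; {#2 planner offline, South radar offline}; {Forward brake actuator is down, South radar offline}; {CAN bus failed, South radar offline}.

6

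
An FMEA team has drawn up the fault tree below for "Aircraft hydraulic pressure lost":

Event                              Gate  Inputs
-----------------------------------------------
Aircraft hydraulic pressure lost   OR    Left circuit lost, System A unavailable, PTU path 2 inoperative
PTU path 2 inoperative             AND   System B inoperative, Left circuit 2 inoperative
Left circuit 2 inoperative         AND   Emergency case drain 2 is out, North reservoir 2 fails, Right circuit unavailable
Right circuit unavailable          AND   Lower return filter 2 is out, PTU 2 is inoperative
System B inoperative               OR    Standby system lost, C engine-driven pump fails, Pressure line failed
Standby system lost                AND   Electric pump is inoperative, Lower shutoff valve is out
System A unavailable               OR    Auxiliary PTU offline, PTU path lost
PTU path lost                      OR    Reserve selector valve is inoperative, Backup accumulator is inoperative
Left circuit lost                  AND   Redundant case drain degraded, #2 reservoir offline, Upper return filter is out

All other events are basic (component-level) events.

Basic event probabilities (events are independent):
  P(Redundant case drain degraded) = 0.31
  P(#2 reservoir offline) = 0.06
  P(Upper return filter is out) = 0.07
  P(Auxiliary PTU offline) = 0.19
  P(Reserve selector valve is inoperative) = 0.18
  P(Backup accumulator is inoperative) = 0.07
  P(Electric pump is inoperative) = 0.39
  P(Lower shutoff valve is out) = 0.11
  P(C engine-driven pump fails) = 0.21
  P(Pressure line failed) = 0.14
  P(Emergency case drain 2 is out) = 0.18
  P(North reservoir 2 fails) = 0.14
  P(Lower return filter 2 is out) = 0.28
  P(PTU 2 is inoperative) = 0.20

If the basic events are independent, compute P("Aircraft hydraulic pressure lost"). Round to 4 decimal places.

P(Left circuit lost) [AND] = 0.31 × 0.06 × 0.07 = 0.001302
P(PTU path lost) [OR] = 1 − (1−0.18) × (1−0.07) = 0.237400
P(System A unavailable) [OR] = 1 − (1−0.19) × (1−0.237400) = 0.382294
P(Standby system lost) [AND] = 0.39 × 0.11 = 0.042900
P(System B inoperative) [OR] = 1 − (1−0.042900) × (1−0.21) × (1−0.14) = 0.349746
P(Right circuit unavailable) [AND] = 0.28 × 0.20 = 0.056000
P(Left circuit 2 inoperative) [AND] = 0.18 × 0.14 × 0.056000 = 0.001411
P(PTU path 2 inoperative) [AND] = 0.349746 × 0.001411 = 0.000493
P(Aircraft hydraulic pressure lost) [OR] = 1 − (1−0.001302) × (1−0.382294) × (1−0.000493) = 0.383402
Rounded to 4 decimal places: P(Aircraft hydraulic pressure lost) ≈ 0.3834.

0.3834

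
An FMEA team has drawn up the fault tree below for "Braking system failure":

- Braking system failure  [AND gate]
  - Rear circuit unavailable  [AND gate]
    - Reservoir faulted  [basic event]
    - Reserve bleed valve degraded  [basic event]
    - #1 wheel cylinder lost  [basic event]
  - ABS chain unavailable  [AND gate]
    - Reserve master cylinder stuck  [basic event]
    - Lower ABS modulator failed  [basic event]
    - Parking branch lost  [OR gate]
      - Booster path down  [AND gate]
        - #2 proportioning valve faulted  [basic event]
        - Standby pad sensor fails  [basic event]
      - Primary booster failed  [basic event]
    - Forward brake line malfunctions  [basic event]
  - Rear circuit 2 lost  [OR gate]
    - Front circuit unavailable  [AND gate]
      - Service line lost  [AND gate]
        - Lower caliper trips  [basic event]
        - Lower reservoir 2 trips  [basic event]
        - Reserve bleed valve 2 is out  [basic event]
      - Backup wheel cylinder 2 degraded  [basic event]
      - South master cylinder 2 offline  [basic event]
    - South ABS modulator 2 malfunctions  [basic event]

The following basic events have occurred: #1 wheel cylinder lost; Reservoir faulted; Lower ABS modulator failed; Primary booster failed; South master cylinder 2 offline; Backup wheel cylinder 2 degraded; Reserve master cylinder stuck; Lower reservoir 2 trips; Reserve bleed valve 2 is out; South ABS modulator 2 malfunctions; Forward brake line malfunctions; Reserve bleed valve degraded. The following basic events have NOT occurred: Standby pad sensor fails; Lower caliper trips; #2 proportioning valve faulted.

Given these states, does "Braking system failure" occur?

Rear circuit unavailable [AND]: Reservoir faulted=occurs, Reserve bleed valve degraded=occurs, #1 wheel cylinder lost=occurs → all inputs occur → occurs.
Booster path down [AND]: #2 proportioning valve faulted=not, Standby pad sensor fails=not → not all inputs occur → does not occur.
Parking branch lost [OR]: Booster path down=not, Primary booster failed=occurs → at least one input occurs → occurs.
ABS chain unavailable [AND]: Reserve master cylinder stuck=occurs, Lower ABS modulator failed=occurs, Parking branch lost=occurs, Forward brake line malfunctions=occurs → all inputs occur → occurs.
Service line lost [AND]: Lower caliper trips=not, Lower reservoir 2 trips=occurs, Reserve bleed valve 2 is out=occurs → not all inputs occur → does not occur.
Front circuit unavailable [AND]: Service line lost=not, Backup wheel cylinder 2 degraded=occurs, South master cylinder 2 offline=occurs → not all inputs occur → does not occur.
Rear circuit 2 lost [OR]: Front circuit unavailable=not, South ABS modulator 2 malfunctions=occurs → at least one input occurs → occurs.
Braking system failure [AND]: Rear circuit unavailable=occurs, ABS chain unavailable=occurs, Rear circuit 2 lost=occurs → all inputs occur → occurs.

Yes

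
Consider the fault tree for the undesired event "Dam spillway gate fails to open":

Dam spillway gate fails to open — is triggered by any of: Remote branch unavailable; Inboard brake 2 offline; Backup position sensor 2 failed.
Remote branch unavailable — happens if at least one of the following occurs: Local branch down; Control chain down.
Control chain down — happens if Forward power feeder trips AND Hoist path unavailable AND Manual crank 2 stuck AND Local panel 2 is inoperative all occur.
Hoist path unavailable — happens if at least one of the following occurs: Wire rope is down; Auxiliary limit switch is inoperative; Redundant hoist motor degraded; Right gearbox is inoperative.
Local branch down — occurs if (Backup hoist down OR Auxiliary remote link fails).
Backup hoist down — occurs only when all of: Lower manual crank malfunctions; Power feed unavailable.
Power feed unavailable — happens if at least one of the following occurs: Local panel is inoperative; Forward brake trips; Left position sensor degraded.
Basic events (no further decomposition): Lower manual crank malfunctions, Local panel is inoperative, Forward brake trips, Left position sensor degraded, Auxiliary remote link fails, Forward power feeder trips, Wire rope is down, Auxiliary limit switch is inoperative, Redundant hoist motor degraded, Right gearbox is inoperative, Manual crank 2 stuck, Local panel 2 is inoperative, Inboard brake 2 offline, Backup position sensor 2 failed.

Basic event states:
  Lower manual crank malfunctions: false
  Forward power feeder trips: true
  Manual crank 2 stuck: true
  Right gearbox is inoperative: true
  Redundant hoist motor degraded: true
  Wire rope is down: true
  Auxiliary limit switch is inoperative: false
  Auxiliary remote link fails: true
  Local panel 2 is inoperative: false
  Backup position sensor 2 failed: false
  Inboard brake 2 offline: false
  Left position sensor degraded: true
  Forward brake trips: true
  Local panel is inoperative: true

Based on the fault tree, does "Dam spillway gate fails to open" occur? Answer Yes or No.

Power feed unavailable [OR]: Local panel is inoperative=occurs, Forward brake trips=occurs, Left position sensor degraded=occurs → at least one input occurs → occurs.
Backup hoist down [AND]: Lower manual crank malfunctions=not, Power feed unavailable=occurs → not all inputs occur → does not occur.
Local branch down [OR]: Backup hoist down=not, Auxiliary remote link fails=occurs → at least one input occurs → occurs.
Hoist path unavailable [OR]: Wire rope is down=occurs, Auxiliary limit switch is inoperative=not, Redundant hoist motor degraded=occurs, Right gearbox is inoperative=occurs → at least one input occurs → occurs.
Control chain down [AND]: Forward power feeder trips=occurs, Hoist path unavailable=occurs, Manual crank 2 stuck=occurs, Local panel 2 is inoperative=not → not all inputs occur → does not occur.
Remote branch unavailable [OR]: Local branch down=occurs, Control chain down=not → at least one input occurs → occurs.
Dam spillway gate fails to open [OR]: Remote branch unavailable=occurs, Inboard brake 2 offline=not, Backup position sensor 2 failed=not → at least one input occurs → occurs.

Yes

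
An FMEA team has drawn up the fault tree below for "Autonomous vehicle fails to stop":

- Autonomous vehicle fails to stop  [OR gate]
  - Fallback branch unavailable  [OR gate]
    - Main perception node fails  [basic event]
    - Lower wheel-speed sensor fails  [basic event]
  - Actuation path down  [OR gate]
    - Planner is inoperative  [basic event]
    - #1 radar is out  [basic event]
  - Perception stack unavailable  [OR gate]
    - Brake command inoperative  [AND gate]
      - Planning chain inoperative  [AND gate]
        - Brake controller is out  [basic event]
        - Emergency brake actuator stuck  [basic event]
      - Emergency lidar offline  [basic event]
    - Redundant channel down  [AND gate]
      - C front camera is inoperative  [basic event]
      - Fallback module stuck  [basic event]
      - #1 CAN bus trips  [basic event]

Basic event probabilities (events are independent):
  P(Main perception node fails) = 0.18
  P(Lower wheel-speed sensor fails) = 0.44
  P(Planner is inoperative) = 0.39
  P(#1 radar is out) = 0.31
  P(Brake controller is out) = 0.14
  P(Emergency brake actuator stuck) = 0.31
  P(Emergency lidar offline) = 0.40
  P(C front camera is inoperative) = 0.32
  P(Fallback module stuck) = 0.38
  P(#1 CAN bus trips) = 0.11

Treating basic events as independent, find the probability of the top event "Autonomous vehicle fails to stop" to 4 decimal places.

P(Fallback branch unavailable) [OR] = 1 − (1−0.18) × (1−0.44) = 0.540800
P(Actuation path down) [OR] = 1 − (1−0.39) × (1−0.31) = 0.579100
P(Planning chain inoperative) [AND] = 0.14 × 0.31 = 0.043400
P(Brake command inoperative) [AND] = 0.043400 × 0.40 = 0.017360
P(Redundant channel down) [AND] = 0.32 × 0.38 × 0.11 = 0.013376
P(Perception stack unavailable) [OR] = 1 − (1−0.017360) × (1−0.013376) = 0.030504
P(Autonomous vehicle fails to stop) [OR] = 1 − (1−0.540800) × (1−0.579100) × (1−0.030504) = 0.812618
Rounded to 4 decimal places: P(Autonomous vehicle fails to stop) ≈ 0.8126.

0.8126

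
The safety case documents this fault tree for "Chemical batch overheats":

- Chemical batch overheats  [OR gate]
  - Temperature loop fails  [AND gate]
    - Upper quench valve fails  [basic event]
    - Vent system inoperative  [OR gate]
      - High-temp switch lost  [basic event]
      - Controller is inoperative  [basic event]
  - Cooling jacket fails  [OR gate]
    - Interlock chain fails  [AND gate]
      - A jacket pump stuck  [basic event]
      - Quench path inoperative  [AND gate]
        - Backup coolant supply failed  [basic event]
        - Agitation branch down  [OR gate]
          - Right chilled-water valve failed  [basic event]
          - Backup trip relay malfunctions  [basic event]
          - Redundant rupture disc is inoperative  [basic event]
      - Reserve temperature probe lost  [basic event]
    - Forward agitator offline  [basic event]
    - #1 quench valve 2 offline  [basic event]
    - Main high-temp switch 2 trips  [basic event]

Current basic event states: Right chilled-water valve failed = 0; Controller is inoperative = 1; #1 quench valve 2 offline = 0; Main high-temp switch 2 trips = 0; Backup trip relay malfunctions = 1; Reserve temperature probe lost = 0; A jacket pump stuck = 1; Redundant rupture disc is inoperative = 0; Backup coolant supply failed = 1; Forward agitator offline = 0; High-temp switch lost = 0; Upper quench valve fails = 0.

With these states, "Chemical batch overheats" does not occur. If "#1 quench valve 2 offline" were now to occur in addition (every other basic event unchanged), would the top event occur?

Yes

Counterfactual: set "#1 quench valve 2 offline" to occurred.
Vent system inoperative [OR]: High-temp switch lost=not, Controller is inoperative=occurs → at least one input occurs → occurs.
Temperature loop fails [AND]: Upper quench valve fails=not, Vent system inoperative=occurs → not all inputs occur → does not occur.
Agitation branch down [OR]: Right chilled-water valve failed=not, Backup trip relay malfunctions=occurs, Redundant rupture disc is inoperative=not → at least one input occurs → occurs.
Quench path inoperative [AND]: Backup coolant supply failed=occurs, Agitation branch down=occurs → all inputs occur → occurs.
Interlock chain fails [AND]: A jacket pump stuck=occurs, Quench path inoperative=occurs, Reserve temperature probe lost=not → not all inputs occur → does not occur.
Cooling jacket fails [OR]: Interlock chain fails=not, Forward agitator offline=not, #1 quench valve 2 offline=occurs, Main high-temp switch 2 trips=not → at least one input occurs → occurs.
Chemical batch overheats [OR]: Temperature loop fails=not, Cooling jacket fails=occurs → at least one input occurs → occurs.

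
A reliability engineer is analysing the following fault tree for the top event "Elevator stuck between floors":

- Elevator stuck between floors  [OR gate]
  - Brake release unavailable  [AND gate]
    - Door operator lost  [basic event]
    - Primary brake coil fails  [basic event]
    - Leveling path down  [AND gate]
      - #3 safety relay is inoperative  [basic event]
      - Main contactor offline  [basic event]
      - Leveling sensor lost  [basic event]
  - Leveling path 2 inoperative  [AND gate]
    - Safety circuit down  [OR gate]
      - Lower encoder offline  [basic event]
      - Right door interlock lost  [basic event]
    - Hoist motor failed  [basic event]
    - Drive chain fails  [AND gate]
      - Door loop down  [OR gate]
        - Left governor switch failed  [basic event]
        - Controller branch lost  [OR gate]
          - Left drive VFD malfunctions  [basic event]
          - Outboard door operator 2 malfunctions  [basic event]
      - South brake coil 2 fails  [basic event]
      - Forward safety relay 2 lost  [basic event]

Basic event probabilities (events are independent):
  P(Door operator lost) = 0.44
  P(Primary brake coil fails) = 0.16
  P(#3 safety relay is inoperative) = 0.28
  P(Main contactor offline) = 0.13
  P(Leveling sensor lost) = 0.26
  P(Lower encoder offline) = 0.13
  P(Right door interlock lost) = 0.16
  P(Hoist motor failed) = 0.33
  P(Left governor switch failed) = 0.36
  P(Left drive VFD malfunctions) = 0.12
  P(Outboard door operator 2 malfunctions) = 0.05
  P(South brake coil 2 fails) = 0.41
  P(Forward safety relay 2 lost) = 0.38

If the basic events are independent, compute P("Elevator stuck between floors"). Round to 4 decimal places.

0.0071

P(Leveling path down) [AND] = 0.28 × 0.13 × 0.26 = 0.009464
P(Brake release unavailable) [AND] = 0.44 × 0.16 × 0.009464 = 0.000666
P(Safety circuit down) [OR] = 1 − (1−0.13) × (1−0.16) = 0.269200
P(Controller branch lost) [OR] = 1 − (1−0.12) × (1−0.05) = 0.164000
P(Door loop down) [OR] = 1 − (1−0.36) × (1−0.164000) = 0.464960
P(Drive chain fails) [AND] = 0.464960 × 0.41 × 0.38 = 0.072441
P(Leveling path 2 inoperative) [AND] = 0.269200 × 0.33 × 0.072441 = 0.006435
P(Elevator stuck between floors) [OR] = 1 − (1−0.000666) × (1−0.006435) = 0.007097
Rounded to 4 decimal places: P(Elevator stuck between floors) ≈ 0.0071.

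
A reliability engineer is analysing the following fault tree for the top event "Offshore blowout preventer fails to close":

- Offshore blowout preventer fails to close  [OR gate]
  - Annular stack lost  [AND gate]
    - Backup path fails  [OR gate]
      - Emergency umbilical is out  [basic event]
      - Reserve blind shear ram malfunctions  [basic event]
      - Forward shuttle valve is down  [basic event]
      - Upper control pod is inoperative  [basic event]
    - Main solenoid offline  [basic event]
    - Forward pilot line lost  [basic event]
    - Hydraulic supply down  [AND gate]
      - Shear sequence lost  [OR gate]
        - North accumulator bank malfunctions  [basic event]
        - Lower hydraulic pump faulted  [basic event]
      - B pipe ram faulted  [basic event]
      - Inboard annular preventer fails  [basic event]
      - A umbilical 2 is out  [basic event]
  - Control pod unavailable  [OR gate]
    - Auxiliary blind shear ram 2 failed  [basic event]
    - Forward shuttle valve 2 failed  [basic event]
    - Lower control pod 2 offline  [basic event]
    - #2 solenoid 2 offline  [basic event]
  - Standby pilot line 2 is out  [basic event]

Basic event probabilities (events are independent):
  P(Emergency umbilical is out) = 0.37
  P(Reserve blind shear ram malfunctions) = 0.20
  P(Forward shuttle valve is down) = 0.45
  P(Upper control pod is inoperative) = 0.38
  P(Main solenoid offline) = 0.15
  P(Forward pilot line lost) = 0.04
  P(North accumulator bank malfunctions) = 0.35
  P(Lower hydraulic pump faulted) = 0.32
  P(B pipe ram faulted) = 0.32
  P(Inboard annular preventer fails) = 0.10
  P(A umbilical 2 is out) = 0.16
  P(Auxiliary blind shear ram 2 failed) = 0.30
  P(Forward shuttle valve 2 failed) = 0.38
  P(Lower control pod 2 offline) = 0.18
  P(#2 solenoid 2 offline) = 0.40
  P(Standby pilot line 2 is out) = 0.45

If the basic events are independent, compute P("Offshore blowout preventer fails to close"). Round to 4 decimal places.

P(Backup path fails) [OR] = 1 − (1−0.37) × (1−0.20) × (1−0.45) × (1−0.38) = 0.828136
P(Shear sequence lost) [OR] = 1 − (1−0.35) × (1−0.32) = 0.558000
P(Hydraulic supply down) [AND] = 0.558000 × 0.32 × 0.10 × 0.16 = 0.002857
P(Annular stack lost) [AND] = 0.828136 × 0.15 × 0.04 × 0.002857 = 0.000014
P(Control pod unavailable) [OR] = 1 − (1−0.30) × (1−0.38) × (1−0.18) × (1−0.40) = 0.786472
P(Offshore blowout preventer fails to close) [OR] = 1 − (1−0.000014) × (1−0.786472) × (1−0.45) = 0.882561
Rounded to 4 decimal places: P(Offshore blowout preventer fails to close) ≈ 0.8826.

0.8826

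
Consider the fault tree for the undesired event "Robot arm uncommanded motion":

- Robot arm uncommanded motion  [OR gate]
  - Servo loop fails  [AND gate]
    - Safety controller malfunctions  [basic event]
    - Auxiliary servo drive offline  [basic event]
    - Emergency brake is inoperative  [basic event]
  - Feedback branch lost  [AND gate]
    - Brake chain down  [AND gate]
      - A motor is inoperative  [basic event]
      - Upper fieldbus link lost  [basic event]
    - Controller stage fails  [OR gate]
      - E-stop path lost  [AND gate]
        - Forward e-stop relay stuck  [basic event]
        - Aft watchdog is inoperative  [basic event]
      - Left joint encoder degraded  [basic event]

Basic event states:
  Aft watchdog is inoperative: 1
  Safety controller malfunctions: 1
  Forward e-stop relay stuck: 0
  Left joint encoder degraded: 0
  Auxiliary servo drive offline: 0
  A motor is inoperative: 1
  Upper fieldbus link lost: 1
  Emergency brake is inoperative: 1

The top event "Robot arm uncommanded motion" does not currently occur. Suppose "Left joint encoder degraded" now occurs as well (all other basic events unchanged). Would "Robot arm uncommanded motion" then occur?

Counterfactual: set "Left joint encoder degraded" to occurred.
Servo loop fails [AND]: Safety controller malfunctions=occurs, Auxiliary servo drive offline=not, Emergency brake is inoperative=occurs → not all inputs occur → does not occur.
Brake chain down [AND]: A motor is inoperative=occurs, Upper fieldbus link lost=occurs → all inputs occur → occurs.
E-stop path lost [AND]: Forward e-stop relay stuck=not, Aft watchdog is inoperative=occurs → not all inputs occur → does not occur.
Controller stage fails [OR]: E-stop path lost=not, Left joint encoder degraded=occurs → at least one input occurs → occurs.
Feedback branch lost [AND]: Brake chain down=occurs, Controller stage fails=occurs → all inputs occur → occurs.
Robot arm uncommanded motion [OR]: Servo loop fails=not, Feedback branch lost=occurs → at least one input occurs → occurs.

Yes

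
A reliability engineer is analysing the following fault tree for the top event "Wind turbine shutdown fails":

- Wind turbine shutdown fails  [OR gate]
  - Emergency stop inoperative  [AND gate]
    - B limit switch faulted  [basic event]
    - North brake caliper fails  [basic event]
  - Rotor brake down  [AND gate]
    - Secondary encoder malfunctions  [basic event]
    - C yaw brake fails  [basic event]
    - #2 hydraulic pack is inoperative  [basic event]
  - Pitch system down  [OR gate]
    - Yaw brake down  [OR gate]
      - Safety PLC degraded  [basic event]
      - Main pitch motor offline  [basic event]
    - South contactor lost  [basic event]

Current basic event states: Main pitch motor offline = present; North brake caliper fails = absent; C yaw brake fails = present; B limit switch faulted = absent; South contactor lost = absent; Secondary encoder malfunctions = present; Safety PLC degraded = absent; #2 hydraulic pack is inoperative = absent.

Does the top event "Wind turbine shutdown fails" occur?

Emergency stop inoperative [AND]: B limit switch faulted=not, North brake caliper fails=not → not all inputs occur → does not occur.
Rotor brake down [AND]: Secondary encoder malfunctions=occurs, C yaw brake fails=occurs, #2 hydraulic pack is inoperative=not → not all inputs occur → does not occur.
Yaw brake down [OR]: Safety PLC degraded=not, Main pitch motor offline=occurs → at least one input occurs → occurs.
Pitch system down [OR]: Yaw brake down=occurs, South contactor lost=not → at least one input occurs → occurs.
Wind turbine shutdown fails [OR]: Emergency stop inoperative=not, Rotor brake down=not, Pitch system down=occurs → at least one input occurs → occurs.

Yes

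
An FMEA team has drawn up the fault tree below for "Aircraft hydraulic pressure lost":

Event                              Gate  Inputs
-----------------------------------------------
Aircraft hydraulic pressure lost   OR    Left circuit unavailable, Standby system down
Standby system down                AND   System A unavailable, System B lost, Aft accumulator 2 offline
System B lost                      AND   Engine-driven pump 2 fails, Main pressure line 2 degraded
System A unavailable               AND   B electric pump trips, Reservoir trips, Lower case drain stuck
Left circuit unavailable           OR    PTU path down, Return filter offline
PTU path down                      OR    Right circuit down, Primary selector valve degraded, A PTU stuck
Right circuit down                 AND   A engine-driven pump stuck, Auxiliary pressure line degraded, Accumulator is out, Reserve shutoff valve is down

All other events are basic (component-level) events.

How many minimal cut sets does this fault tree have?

Right circuit down [AND]: one cut set from each child combined → 1 × 1 × 1 × 1 = 1 cut set(s).
PTU path down [OR]: union of children's cut sets → 3 cut set(s).
Left circuit unavailable [OR]: union of children's cut sets → 4 cut set(s).
System A unavailable [AND]: one cut set from each child combined → 1 × 1 × 1 = 1 cut set(s).
System B lost [AND]: one cut set from each child combined → 1 × 1 = 1 cut set(s).
Standby system down [AND]: one cut set from each child combined → 1 × 1 × 1 = 1 cut set(s).
Aircraft hydraulic pressure lost [OR]: union of children's cut sets → 5 cut set(s).
Minimal cut sets: {A engine-driven pump stuck, Accumulator is out, Auxiliary pressure line degraded, Reserve shutoff valve is down}; {Primary selector valve degraded}; {A PTU stuck}; {Return filter offline}; {Aft accumulator 2 offline, B electric pump trips, Engine-driven pump 2 fails, Lower case drain stuck, Main pressure line 2 degraded, Reservoir trips}.

5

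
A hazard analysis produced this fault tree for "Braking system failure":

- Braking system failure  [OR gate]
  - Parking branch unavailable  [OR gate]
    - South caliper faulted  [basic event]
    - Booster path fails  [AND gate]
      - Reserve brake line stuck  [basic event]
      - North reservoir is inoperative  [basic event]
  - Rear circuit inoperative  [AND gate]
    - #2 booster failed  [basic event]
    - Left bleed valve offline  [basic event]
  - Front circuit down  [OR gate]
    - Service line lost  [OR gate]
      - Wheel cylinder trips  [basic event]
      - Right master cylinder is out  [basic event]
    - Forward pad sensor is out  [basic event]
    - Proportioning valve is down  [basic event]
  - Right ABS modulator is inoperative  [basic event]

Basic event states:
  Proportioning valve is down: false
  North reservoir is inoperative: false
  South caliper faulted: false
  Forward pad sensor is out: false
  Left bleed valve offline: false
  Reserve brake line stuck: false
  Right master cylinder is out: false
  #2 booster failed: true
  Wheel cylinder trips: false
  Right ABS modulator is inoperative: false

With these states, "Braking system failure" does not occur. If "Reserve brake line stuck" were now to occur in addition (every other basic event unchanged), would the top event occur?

No

Counterfactual: set "Reserve brake line stuck" to occurred.
Booster path fails [AND]: Reserve brake line stuck=occurs, North reservoir is inoperative=not → not all inputs occur → does not occur.
Parking branch unavailable [OR]: South caliper faulted=not, Booster path fails=not → no input occurs → does not occur.
Rear circuit inoperative [AND]: #2 booster failed=occurs, Left bleed valve offline=not → not all inputs occur → does not occur.
Service line lost [OR]: Wheel cylinder trips=not, Right master cylinder is out=not → no input occurs → does not occur.
Front circuit down [OR]: Service line lost=not, Forward pad sensor is out=not, Proportioning valve is down=not → no input occurs → does not occur.
Braking system failure [OR]: Parking branch unavailable=not, Rear circuit inoperative=not, Front circuit down=not, Right ABS modulator is inoperative=not → no input occurs → does not occur.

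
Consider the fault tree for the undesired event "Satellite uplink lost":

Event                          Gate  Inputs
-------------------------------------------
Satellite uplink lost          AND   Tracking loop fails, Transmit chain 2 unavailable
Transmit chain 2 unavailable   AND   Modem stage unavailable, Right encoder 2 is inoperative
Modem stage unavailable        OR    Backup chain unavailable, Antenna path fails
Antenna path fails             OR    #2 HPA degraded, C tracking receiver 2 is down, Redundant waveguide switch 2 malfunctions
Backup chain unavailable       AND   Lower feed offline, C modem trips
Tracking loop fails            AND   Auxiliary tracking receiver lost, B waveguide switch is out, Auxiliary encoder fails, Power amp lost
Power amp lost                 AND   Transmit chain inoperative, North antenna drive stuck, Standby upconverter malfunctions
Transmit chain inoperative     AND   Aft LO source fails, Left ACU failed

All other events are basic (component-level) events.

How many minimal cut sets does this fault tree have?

4

Transmit chain inoperative [AND]: one cut set from each child combined → 1 × 1 = 1 cut set(s).
Power amp lost [AND]: one cut set from each child combined → 1 × 1 × 1 = 1 cut set(s).
Tracking loop fails [AND]: one cut set from each child combined → 1 × 1 × 1 × 1 = 1 cut set(s).
Backup chain unavailable [AND]: one cut set from each child combined → 1 × 1 = 1 cut set(s).
Antenna path fails [OR]: union of children's cut sets → 3 cut set(s).
Modem stage unavailable [OR]: union of children's cut sets → 4 cut set(s).
Transmit chain 2 unavailable [AND]: one cut set from each child combined → 4 × 1 = 4 cut set(s).
Satellite uplink lost [AND]: one cut set from each child combined → 1 × 4 = 4 cut set(s).
Minimal cut sets: {Aft LO source fails, Auxiliary encoder fails, Auxiliary tracking receiver lost, B waveguide switch is out, C modem trips, Left ACU failed, Lower feed offline, North antenna drive stuck, Right encoder 2 is inoperative, Standby upconverter malfunctions}; {#2 HPA degraded, Aft LO source fails, Auxiliary encoder fails, Auxiliary tracking receiver lost, B waveguide switch is out, Left ACU failed, North antenna drive stuck, Right encoder 2 is inoperative, Standby upconverter malfunctions}; {Aft LO source fails, Auxiliary encoder fails, Auxiliary tracking receiver lost, B waveguide switch is out, C tracking receiver 2 is down, Left ACU failed, North antenna drive stuck, Right encoder 2 is inoperative, Standby upconverter malfunctions}; {Aft LO source fails, Auxiliary encoder fails, Auxiliary tracking receiver lost, B waveguide switch is out, Left ACU failed, North antenna drive stuck, Redundant waveguide switch 2 malfunctions, Right encoder 2 is inoperative, Standby upconverter malfunctions}.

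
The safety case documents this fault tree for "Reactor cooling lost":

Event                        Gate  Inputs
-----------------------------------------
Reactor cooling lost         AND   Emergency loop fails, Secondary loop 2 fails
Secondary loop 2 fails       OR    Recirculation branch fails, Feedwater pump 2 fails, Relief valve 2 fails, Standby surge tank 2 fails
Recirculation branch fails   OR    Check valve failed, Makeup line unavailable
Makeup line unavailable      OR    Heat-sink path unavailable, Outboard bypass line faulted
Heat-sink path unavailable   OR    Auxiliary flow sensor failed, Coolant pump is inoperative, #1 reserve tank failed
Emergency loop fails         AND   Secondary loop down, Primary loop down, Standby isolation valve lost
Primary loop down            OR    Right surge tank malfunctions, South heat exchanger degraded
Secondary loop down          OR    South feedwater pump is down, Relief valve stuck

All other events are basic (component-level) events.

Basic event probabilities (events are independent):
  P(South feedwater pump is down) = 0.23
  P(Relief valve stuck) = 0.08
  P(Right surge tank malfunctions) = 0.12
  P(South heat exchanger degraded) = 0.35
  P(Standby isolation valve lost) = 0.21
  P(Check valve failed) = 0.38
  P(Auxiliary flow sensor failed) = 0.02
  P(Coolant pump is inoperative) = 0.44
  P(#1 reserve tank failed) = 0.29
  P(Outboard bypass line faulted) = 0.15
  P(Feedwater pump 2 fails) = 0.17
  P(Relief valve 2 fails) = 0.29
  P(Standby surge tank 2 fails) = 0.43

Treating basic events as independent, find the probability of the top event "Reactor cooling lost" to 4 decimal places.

0.0244

P(Secondary loop down) [OR] = 1 − (1−0.23) × (1−0.08) = 0.291600
P(Primary loop down) [OR] = 1 − (1−0.12) × (1−0.35) = 0.428000
P(Emergency loop fails) [AND] = 0.291600 × 0.428000 × 0.21 = 0.026209
P(Heat-sink path unavailable) [OR] = 1 − (1−0.02) × (1−0.44) × (1−0.29) = 0.610352
P(Makeup line unavailable) [OR] = 1 − (1−0.610352) × (1−0.15) = 0.668799
P(Recirculation branch fails) [OR] = 1 − (1−0.38) × (1−0.668799) = 0.794655
P(Secondary loop 2 fails) [OR] = 1 − (1−0.794655) × (1−0.17) × (1−0.29) × (1−0.43) = 0.931024
P(Reactor cooling lost) [AND] = 0.026209 × 0.931024 = 0.024401
Rounded to 4 decimal places: P(Reactor cooling lost) ≈ 0.0244.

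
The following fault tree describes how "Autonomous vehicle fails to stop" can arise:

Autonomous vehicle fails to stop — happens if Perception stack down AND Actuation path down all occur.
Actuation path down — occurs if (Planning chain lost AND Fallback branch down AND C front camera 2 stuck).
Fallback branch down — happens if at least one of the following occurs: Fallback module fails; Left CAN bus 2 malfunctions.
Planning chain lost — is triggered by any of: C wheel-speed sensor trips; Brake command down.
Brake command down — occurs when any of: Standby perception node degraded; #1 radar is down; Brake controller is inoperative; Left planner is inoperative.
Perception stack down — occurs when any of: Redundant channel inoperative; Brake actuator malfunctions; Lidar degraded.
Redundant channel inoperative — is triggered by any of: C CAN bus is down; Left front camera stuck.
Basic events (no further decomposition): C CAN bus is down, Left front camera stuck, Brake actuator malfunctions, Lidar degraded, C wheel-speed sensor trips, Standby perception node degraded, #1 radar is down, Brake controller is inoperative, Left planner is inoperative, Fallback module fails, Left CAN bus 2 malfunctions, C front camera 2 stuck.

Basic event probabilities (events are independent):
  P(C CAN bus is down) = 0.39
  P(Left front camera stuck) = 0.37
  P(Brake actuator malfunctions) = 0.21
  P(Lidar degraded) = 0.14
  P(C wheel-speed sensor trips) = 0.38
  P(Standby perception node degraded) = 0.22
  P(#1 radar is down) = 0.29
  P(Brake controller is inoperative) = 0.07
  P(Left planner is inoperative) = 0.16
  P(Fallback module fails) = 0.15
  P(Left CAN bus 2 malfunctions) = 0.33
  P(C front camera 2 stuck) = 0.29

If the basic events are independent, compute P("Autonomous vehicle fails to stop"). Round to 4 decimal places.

0.0675

P(Redundant channel inoperative) [OR] = 1 − (1−0.39) × (1−0.37) = 0.615700
P(Perception stack down) [OR] = 1 − (1−0.615700) × (1−0.21) × (1−0.14) = 0.738907
P(Brake command down) [OR] = 1 − (1−0.22) × (1−0.29) × (1−0.07) × (1−0.16) = 0.567371
P(Planning chain lost) [OR] = 1 − (1−0.38) × (1−0.567371) = 0.731770
P(Fallback branch down) [OR] = 1 − (1−0.15) × (1−0.33) = 0.430500
P(Actuation path down) [AND] = 0.731770 × 0.430500 × 0.29 = 0.091358
P(Autonomous vehicle fails to stop) [AND] = 0.738907 × 0.091358 = 0.067505
Rounded to 4 decimal places: P(Autonomous vehicle fails to stop) ≈ 0.0675.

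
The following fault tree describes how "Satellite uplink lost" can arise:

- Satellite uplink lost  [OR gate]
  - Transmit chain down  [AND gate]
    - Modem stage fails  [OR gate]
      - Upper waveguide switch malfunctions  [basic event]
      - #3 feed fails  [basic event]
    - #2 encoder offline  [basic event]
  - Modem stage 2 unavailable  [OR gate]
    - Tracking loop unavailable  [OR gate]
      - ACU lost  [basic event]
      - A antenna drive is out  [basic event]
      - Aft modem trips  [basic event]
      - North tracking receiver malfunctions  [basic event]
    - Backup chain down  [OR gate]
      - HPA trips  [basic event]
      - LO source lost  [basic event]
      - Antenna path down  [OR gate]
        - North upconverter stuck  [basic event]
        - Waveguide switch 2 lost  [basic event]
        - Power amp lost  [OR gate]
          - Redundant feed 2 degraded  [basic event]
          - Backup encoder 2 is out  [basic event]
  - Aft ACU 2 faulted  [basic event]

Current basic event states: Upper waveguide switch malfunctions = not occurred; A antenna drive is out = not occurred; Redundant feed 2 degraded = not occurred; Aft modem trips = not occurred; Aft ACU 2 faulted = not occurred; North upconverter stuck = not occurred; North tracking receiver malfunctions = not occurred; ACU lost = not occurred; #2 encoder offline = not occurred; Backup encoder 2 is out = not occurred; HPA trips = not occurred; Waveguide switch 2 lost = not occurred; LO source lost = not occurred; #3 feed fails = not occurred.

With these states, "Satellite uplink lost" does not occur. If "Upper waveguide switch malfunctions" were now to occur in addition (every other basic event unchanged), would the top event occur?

No

Counterfactual: set "Upper waveguide switch malfunctions" to occurred.
Modem stage fails [OR]: Upper waveguide switch malfunctions=occurs, #3 feed fails=not → at least one input occurs → occurs.
Transmit chain down [AND]: Modem stage fails=occurs, #2 encoder offline=not → not all inputs occur → does not occur.
Tracking loop unavailable [OR]: ACU lost=not, A antenna drive is out=not, Aft modem trips=not, North tracking receiver malfunctions=not → no input occurs → does not occur.
Power amp lost [OR]: Redundant feed 2 degraded=not, Backup encoder 2 is out=not → no input occurs → does not occur.
Antenna path down [OR]: North upconverter stuck=not, Waveguide switch 2 lost=not, Power amp lost=not → no input occurs → does not occur.
Backup chain down [OR]: HPA trips=not, LO source lost=not, Antenna path down=not → no input occurs → does not occur.
Modem stage 2 unavailable [OR]: Tracking loop unavailable=not, Backup chain down=not → no input occurs → does not occur.
Satellite uplink lost [OR]: Transmit chain down=not, Modem stage 2 unavailable=not, Aft ACU 2 faulted=not → no input occurs → does not occur.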